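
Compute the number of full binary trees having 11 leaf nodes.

16796

Full binary trees with 11 leaves have 11−1 = 10 internal nodes, so there are C_10 of them.
C_10 = C_9 · 2(2·9+1)/(9+2) = 4862 · 38/11 = 16796.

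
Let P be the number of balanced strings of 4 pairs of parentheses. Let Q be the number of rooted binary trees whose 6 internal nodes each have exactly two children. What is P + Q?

With 4 pairs the number of balanced bracket strings is the Catalan number C_4. So P = C_4 = 14.
The number of full binary trees on 6 internal nodes is the Catalan number C_6. So Q = C_6 = 132.
P + Q = 14 + 132 = 146.

146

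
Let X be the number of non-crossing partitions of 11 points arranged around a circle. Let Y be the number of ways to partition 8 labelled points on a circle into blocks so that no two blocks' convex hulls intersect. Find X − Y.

Non-crossing partitions of an n-element set are counted by C_n; here n = 11. So X = C_11 = 58786.
The non-crossing partitions of [8] form a lattice of size C_8. So Y = C_8 = 1430.
X − Y = 58786 − 1430 = 57356.

57356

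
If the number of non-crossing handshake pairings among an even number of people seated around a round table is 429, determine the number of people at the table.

Non-crossing handshake pairings of 2n people are counted by C_n, and C_7 = 429.
So n = 7, and there are 2n = 14 people.

14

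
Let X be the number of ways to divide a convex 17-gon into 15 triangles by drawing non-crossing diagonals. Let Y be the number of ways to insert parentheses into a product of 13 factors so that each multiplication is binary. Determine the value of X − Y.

9486833

Triangulations of a convex m-gon are counted by C_{m−2}; with m = 17 this is C_15. So X = C_15 = 9694845.
Parenthesizations of m factors correspond to full binary trees with m leaves, counted by C_{m−1}; m = 13 gives C_12. So Y = C_12 = 208012.
X − Y = 9694845 − 208012 = 9486833.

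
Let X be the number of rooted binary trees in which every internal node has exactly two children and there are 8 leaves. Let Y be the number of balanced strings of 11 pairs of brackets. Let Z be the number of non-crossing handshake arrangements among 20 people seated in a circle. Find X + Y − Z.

Full binary trees with 8 leaves have 8−1 = 7 internal nodes, so there are C_7 of them. So X = C_7 = 429.
A balanced arrangement of 11 bracket pairs is a Dyck word of semilength 11, so the count is C_11. So Y = C_11 = 58786.
Non-crossing handshake pairings of 2n people are counted by C_n; 20 people gives n = 10. So Z = C_10 = 16796.
X + Y − Z = 429 + 58786 − 16796 = 42419.

42419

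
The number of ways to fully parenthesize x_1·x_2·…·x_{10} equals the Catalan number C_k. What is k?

Bracketing 10 factors into binary products is counted by C_{10−1} = C_9.

9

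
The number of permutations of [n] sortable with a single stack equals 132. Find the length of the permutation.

Stack-sortable permutations of [n] are counted by C_n, and C_6 = 132.

6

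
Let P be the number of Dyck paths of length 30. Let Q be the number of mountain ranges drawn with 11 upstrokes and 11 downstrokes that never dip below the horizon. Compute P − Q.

Dyck paths of semilength n (length 2n) are counted by C_n; here n = 15. So P = C_15 = 9694845.
A Dyck path with 11 up-steps and 11 down-steps has semilength 11, so there are C_11 of them. So Q = C_11 = 58786.
P − Q = 9694845 − 58786 = 9636059.

9636059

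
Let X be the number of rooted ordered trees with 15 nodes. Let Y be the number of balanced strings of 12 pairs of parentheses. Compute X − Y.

Rooted ordered (plane) trees on m nodes have m−1 edges and are counted by C_{m−1}; m = 15 gives C_14. So X = C_14 = 2674440.
Balanced strings of n pairs of brackets are counted by C_n; here n = 12. So Y = C_12 = 208012.
X − Y = 2674440 − 208012 = 2466428.

2466428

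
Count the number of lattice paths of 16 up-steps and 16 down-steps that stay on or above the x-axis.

A Dyck path with 16 up-steps and 16 down-steps has semilength 16, so there are C_16 of them.
C_16 = 35357670.

35357670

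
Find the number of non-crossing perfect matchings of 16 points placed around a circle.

1430

Non-crossing perfect matchings of 2n points on a circle are counted by C_n; with 16 points, n = 8.
C_8 = C(16,8)/9 = 12870/9 = 1430.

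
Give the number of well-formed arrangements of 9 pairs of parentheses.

Balanced strings of n pairs of brackets are counted by C_n; here n = 9.
C_9 = C(18,9)/10 = 48620/10 = 4862.

4862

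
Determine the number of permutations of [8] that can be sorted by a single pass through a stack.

1430

By Knuth's characterisation, the stack-sortable permutations of length 8 are the 231-avoiders, numbering C_8.
C_8 = C_7 · 2(2·7+1)/(7+2) = 429 · 30/9 = 1430.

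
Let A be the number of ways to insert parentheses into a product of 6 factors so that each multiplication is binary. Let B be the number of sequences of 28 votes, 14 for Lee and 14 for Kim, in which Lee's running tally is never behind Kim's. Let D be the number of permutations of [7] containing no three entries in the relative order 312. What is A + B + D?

Bracketing 6 factors into binary products is counted by C_{6−1} = C_5. So A = C_5 = 42.
Reading a vote for the leader as '(' and for the other as ')' turns such a sequence into a balanced string of 14 pairs, so the count is C_14. So B = C_14 = 2674440.
Permutations of [n] avoiding any single length-3 pattern are counted by C_n; here n = 7. So D = C_7 = 429.
A + B + D = 42 + 2674440 + 429 = 2674911.

2674911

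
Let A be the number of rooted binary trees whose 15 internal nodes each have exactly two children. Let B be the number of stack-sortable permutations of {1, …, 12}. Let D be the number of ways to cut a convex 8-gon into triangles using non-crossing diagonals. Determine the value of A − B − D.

9486701

Full binary trees with n internal nodes are counted by C_n; here n = 15. So A = C_15 = 9694845.
By Knuth's characterisation, the stack-sortable permutations of length 12 are the 231-avoiders, numbering C_12. So B = C_12 = 208012.
A convex 8-gon is triangulated into 6 triangles, and the number of such triangulations is the Catalan number C_{8−2} = C_6. So D = C_6 = 132.
A − B − D = 9694845 − 208012 − 132 = 9486701.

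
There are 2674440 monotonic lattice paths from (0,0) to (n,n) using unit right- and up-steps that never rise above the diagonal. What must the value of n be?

14

Such diagonal-avoiding paths in an n×n grid are counted by C_n, and C_14 = 2674440.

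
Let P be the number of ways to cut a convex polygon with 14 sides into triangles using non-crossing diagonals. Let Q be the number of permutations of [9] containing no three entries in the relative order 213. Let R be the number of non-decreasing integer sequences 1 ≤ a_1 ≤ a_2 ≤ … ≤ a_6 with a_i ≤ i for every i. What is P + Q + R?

213006

The number of triangulations of a 14-gon is the Catalan number C_12 (index = sides − 2). So P = C_12 = 208012.
For any fixed pattern of length 3, the pattern-avoiding permutations of [9] number C_9. So Q = C_9 = 4862.
Such sub-staircase sequences of length n are counted by C_n; here n = 6. So R = C_6 = 132.
P + Q + R = 208012 + 4862 + 132 = 213006.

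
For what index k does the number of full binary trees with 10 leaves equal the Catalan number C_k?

9

A full binary tree with L leaves has L−1 internal nodes and is counted by C_{L−1}; L = 10 gives C_9.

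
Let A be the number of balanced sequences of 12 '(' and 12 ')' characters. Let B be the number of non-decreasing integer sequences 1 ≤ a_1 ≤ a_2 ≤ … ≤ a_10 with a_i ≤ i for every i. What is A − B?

191216

Balanced strings of n pairs of brackets are counted by C_n; here n = 12. So A = C_12 = 208012.
Such sub-staircase sequences of length n are counted by C_n; here n = 10. So B = C_10 = 16796.
A − B = 208012 − 16796 = 191216.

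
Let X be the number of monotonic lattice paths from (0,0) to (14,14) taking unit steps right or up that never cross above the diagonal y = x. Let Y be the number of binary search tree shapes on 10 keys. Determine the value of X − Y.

2657644

Sub-diagonal monotone paths from (0,0) to (14,14) biject with Dyck paths of semilength 14, giving C_14. So X = C_14 = 2674440.
There are C_n binary search tree shapes on n keys; with n = 10 that is C_10. So Y = C_10 = 16796.
X − Y = 2674440 − 16796 = 2657644.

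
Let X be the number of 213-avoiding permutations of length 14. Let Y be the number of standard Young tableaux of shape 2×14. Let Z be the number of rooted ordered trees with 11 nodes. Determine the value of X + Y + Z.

For any fixed pattern of length 3, the pattern-avoiding permutations of [14] number C_14. So X = C_14 = 2674440.
By the hook-length formula (or a Dyck-path bijection), SYT of shape 2×14 number C_14. So Y = C_14 = 2674440.
Rooted ordered (plane) trees on m nodes have m−1 edges and are counted by C_{m−1}; m = 11 gives C_10. So Z = C_10 = 16796.
X + Y + Z = 2674440 + 2674440 + 16796 = 5365676.

5365676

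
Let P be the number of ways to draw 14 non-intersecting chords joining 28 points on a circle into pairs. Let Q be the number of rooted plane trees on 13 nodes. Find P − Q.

Pairing 28 circle points by 14 non-crossing chords gives C_14 matchings. So P = C_14 = 2674440.
Rooted ordered (plane) trees on m nodes have m−1 edges and are counted by C_{m−1}; m = 13 gives C_12. So Q = C_12 = 208012.
P − Q = 2674440 − 208012 = 2466428.

2466428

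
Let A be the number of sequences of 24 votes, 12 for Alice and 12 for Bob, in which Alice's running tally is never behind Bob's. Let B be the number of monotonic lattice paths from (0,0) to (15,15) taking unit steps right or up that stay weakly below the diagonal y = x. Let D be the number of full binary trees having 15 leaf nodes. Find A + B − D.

Reading a vote for the leader as '(' and for the other as ')' turns such a sequence into a balanced string of 12 pairs, so the count is C_12. So A = C_12 = 208012.
Sub-diagonal monotone paths from (0,0) to (15,15) biject with Dyck paths of semilength 15, giving C_15. So B = C_15 = 9694845.
A full binary tree with L leaves has L−1 internal nodes and is counted by C_{L−1}; L = 15 gives C_14. So D = C_14 = 2674440.
A + B − D = 208012 + 9694845 − 2674440 = 7228417.

7228417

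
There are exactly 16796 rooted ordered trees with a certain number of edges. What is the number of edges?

Rooted ordered trees with n edges are counted by C_n. Since C_10 = 16796, the index is 10.

10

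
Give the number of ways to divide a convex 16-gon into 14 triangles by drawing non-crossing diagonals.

The number of triangulations of a 16-gon is the Catalan number C_14 (index = sides − 2).
C_14 = C_13 · 2(2·13+1)/(13+2) = 742900 · 54/15 = 2674440.

2674440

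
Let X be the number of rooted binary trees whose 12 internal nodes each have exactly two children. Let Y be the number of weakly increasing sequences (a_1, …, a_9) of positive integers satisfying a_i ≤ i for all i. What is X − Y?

203150

Full binary trees with n internal nodes are counted by C_n; here n = 12. So X = C_12 = 208012.
Weakly increasing sequences with a_i ≤ i biject with Dyck paths of semilength 9, so there are C_9. So Y = C_9 = 4862.
X − Y = 208012 − 4862 = 203150.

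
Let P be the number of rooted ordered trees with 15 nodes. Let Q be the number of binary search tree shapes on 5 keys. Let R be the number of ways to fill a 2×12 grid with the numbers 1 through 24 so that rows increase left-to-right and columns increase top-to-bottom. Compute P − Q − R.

Rooted ordered (plane) trees on m nodes have m−1 edges and are counted by C_{m−1}; m = 15 gives C_14. So P = C_14 = 2674440.
Rooted binary trees with 5 nodes (each child slot possibly empty) number C_5. So Q = C_5 = 42.
Standard Young tableaux of shape 2×n are counted by C_n; here n = 12. So R = C_12 = 208012.
P − Q − R = 2674440 − 42 − 208012 = 2466386.

2466386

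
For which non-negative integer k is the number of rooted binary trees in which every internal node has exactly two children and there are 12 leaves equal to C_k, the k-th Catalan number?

A full binary tree with L leaves has L−1 internal nodes and is counted by C_{L−1}; L = 12 gives C_11.

11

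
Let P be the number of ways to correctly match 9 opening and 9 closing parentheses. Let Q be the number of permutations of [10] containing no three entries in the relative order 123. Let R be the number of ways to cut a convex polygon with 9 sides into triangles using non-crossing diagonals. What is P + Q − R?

A balanced arrangement of 9 bracket pairs is a Dyck word of semilength 9, so the count is C_9. So P = C_9 = 4862.
Permutations of [n] avoiding any single length-3 pattern are counted by C_n; here n = 10. So Q = C_10 = 16796.
The number of triangulations of a 9-gon is the Catalan number C_7 (index = sides − 2). So R = C_7 = 429.
P + Q − R = 4862 + 16796 − 429 = 21229.

21229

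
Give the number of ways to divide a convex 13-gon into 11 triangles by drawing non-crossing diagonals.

58786

A convex 13-gon is triangulated into 11 triangles, and the number of such triangulations is the Catalan number C_{13−2} = C_11.
C_11 = C_10 · 2(2·10+1)/(10+2) = 16796 · 42/12 = 58786.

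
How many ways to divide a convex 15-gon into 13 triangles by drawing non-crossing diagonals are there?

A convex 15-gon is triangulated into 13 triangles, and the number of such triangulations is the Catalan number C_{15−2} = C_13.
C_13 = C_12 · 2(2·12+1)/(12+2) = 208012 · 50/14 = 742900.

742900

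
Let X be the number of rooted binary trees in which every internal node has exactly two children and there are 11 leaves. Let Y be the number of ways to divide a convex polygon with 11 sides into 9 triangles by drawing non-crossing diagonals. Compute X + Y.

A full binary tree with L leaves has L−1 internal nodes and is counted by C_{L−1}; L = 11 gives C_10. So X = C_10 = 16796.
A convex 11-gon is triangulated into 9 triangles, and the number of such triangulations is the Catalan number C_{11−2} = C_9. So Y = C_9 = 4862.
X + Y = 16796 + 4862 = 21658.

21658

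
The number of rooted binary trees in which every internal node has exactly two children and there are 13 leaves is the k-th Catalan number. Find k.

12

Full binary trees with 13 leaves have 13−1 = 12 internal nodes, so there are C_12 of them.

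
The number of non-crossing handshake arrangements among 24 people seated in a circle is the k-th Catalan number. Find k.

With 24 = 2·12 people, non-crossing handshake pairings are non-crossing perfect matchings on a circle, counted by C_12.

12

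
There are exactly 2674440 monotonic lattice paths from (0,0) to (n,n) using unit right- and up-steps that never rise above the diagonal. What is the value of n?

14

Such diagonal-avoiding paths in an n×n grid are counted by C_n; 2674440 = C_14.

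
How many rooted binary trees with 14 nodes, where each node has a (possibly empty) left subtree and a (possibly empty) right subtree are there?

2674440

Rooted binary trees with 14 nodes (each child slot possibly empty) number C_14.
C_14 = C(28,14)/15 = 40116600/15 = 2674440.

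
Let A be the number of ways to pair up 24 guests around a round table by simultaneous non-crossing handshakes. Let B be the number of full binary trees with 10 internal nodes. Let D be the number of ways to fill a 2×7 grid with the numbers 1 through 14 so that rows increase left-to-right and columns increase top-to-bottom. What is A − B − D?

With 24 = 2·12 people, non-crossing handshake pairings are non-crossing perfect matchings on a circle, counted by C_12. So A = C_12 = 208012.
Full binary trees with n internal nodes are counted by C_n; here n = 10. So B = C_10 = 16796.
By the hook-length formula (or a Dyck-path bijection), SYT of shape 2×7 number C_7. So D = C_7 = 429.
A − B − D = 208012 − 16796 − 429 = 190787.

190787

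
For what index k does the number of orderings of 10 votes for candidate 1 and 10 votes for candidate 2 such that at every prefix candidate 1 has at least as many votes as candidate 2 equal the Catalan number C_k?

Ballot sequences with n votes each where one side never trails are Dyck words, counted by C_n; here n = 10.

10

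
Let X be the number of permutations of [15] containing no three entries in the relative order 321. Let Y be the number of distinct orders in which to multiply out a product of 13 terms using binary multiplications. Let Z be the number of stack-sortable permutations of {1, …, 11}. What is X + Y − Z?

9844071

Permutations of [n] avoiding any single length-3 pattern are counted by C_n; here n = 15. So X = C_15 = 9694845.
Parenthesizations of m factors correspond to full binary trees with m leaves, counted by C_{m−1}; m = 13 gives C_12. So Y = C_12 = 208012.
By Knuth's characterisation, the stack-sortable permutations of length 11 are the 231-avoiders, numbering C_11. So Z = C_11 = 58786.
X + Y − Z = 9694845 + 208012 − 58786 = 9844071.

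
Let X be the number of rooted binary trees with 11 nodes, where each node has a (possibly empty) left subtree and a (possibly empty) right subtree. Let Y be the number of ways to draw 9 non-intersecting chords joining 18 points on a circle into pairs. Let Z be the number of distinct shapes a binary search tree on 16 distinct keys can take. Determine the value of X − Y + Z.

There are C_n binary search tree shapes on n keys; with n = 11 that is C_11. So X = C_11 = 58786.
Non-crossing perfect matchings of 2n points on a circle are counted by C_n; with 18 points, n = 9. So Y = C_9 = 4862.
Rooted binary trees with 16 nodes (each child slot possibly empty) number C_16. So Z = C_16 = 35357670.
X − Y + Z = 58786 − 4862 + 35357670 = 35411594.

35411594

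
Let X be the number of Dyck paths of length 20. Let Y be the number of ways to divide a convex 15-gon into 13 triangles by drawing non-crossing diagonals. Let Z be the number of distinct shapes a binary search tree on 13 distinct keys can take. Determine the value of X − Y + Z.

16796

A Dyck path with 10 up-steps and 10 down-steps has semilength 10, so there are C_10 of them. So X = C_10 = 16796.
Triangulations of a convex m-gon are counted by C_{m−2}; with m = 15 this is C_13. So Y = C_13 = 742900.
There are C_n binary search tree shapes on n keys; with n = 13 that is C_13. So Z = C_13 = 742900.
X − Y + Z = 16796 − 742900 + 742900 = 16796.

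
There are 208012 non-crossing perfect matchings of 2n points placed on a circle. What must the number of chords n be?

12

Non-crossing pairings of 2n points on a circle are counted by C_n; 208012 = C_12.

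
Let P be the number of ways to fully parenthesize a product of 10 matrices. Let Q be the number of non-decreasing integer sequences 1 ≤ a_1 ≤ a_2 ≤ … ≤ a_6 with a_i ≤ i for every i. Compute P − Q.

4730

Bracketing 10 factors into binary products is counted by C_{10−1} = C_9. So P = C_9 = 4862.
Such sub-staircase sequences of length n are counted by C_n; here n = 6. So Q = C_6 = 132.
P − Q = 4862 − 132 = 4730.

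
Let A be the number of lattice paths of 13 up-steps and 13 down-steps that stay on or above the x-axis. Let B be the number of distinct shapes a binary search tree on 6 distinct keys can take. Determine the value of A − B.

742768

Dyck paths of semilength n (length 2n) are counted by C_n; here n = 13. So A = C_13 = 742900.
There are C_n binary search tree shapes on n keys; with n = 6 that is C_6. So B = C_6 = 132.
A − B = 742900 − 132 = 742768.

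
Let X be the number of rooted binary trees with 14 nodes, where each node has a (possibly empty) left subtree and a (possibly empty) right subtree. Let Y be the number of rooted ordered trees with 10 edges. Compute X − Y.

There are C_n binary search tree shapes on n keys; with n = 14 that is C_14. So X = C_14 = 2674440.
A rooted plane tree with 10 edges has 11 nodes, and the count is C_10. So Y = C_10 = 16796.
X − Y = 2674440 − 16796 = 2657644.

2657644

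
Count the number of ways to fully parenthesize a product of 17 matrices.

35357670

Ways to associate a product of 17 factors correspond to binary trees on 17 leaves, so the count is C_16.
C_16 = C(32,16)/17 = 601080390/17 = 35357670.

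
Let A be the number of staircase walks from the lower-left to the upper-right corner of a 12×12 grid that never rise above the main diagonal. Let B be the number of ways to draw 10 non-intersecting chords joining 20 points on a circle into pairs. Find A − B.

191216

Sub-diagonal monotone paths from (0,0) to (12,12) biject with Dyck paths of semilength 12, giving C_12. So A = C_12 = 208012.
Non-crossing perfect matchings of 2n points on a circle are counted by C_n; with 20 points, n = 10. So B = C_10 = 16796.
A − B = 208012 − 16796 = 191216.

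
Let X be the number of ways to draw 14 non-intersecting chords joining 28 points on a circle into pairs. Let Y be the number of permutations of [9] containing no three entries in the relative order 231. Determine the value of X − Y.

Non-crossing perfect matchings of 2n points on a circle are counted by C_n; with 28 points, n = 14. So X = C_14 = 2674440.
For any fixed pattern of length 3, the pattern-avoiding permutations of [9] number C_9. So Y = C_9 = 4862.
X − Y = 2674440 − 4862 = 2669578.

2669578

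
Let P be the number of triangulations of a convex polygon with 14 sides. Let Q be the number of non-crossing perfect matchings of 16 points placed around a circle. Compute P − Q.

206582

Triangulations of a convex m-gon are counted by C_{m−2}; with m = 14 this is C_12. So P = C_12 = 208012.
Pairing 16 circle points by 8 non-crossing chords gives C_8 matchings. So Q = C_8 = 1430.
P − Q = 208012 − 1430 = 206582.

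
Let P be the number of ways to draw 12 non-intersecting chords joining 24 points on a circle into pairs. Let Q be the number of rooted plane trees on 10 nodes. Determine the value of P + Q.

Non-crossing perfect matchings of 2n points on a circle are counted by C_n; with 24 points, n = 12. So P = C_12 = 208012.
Rooted ordered (plane) trees on m nodes have m−1 edges and are counted by C_{m−1}; m = 10 gives C_9. So Q = C_9 = 4862.
P + Q = 208012 + 4862 = 212874.

212874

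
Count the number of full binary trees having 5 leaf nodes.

14

A full binary tree with L leaves has L−1 internal nodes and is counted by C_{L−1}; L = 5 gives C_4.
C_4 = 14.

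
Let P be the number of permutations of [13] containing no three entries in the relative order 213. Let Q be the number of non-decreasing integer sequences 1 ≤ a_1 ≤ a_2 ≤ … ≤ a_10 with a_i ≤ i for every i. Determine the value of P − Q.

726104

Permutations of [n] avoiding any single length-3 pattern are counted by C_n; here n = 13. So P = C_13 = 742900.
Such sub-staircase sequences of length n are counted by C_n; here n = 10. So Q = C_10 = 16796.
P − Q = 742900 − 16796 = 726104.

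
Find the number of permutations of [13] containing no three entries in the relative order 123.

742900

Permutations of [n] avoiding any single length-3 pattern are counted by C_n; here n = 13.
C_13 = C(26,13)/14 = 10400600/14 = 742900.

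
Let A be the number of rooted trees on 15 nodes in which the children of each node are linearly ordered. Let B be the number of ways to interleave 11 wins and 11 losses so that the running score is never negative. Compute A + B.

2733226

Rooted ordered (plane) trees on m nodes have m−1 edges and are counted by C_{m−1}; m = 15 gives C_14. So A = C_14 = 2674440.
Ballot sequences with n votes each where one side never trails are Dyck words, counted by C_n; here n = 11. So B = C_11 = 58786.
A + B = 2674440 + 58786 = 2733226.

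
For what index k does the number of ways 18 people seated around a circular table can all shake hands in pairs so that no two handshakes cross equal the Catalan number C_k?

Non-crossing handshake pairings of 2n people are counted by C_n; 18 people gives n = 9.

9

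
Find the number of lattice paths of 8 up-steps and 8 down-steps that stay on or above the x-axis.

A Dyck path with 8 up-steps and 8 down-steps has semilength 8, so there are C_8 of them.
C_8 = C_7 · 2(2·7+1)/(7+2) = 429 · 30/9 = 1430.

1430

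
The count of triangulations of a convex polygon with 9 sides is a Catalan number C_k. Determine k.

The number of triangulations of a 9-gon is the Catalan number C_7 (index = sides − 2).

7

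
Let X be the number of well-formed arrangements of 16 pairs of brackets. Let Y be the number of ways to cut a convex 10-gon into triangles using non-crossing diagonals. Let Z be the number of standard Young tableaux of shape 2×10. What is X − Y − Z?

With 16 pairs the number of balanced bracket strings is the Catalan number C_16. So X = C_16 = 35357670.
A convex 10-gon is triangulated into 8 triangles, and the number of such triangulations is the Catalan number C_{10−2} = C_8. So Y = C_8 = 1430.
By the hook-length formula (or a Dyck-path bijection), SYT of shape 2×10 number C_10. So Z = C_10 = 16796.
X − Y − Z = 35357670 − 1430 − 16796 = 35339444.

35339444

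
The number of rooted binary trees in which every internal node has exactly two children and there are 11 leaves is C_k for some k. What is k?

10

Full binary trees with 11 leaves have 11−1 = 10 internal nodes, so there are C_10 of them.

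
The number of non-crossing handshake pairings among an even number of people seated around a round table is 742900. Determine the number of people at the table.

Non-crossing handshake pairings of 2n people are counted by C_n. The Catalan number equal to 742900 is C_13.
So n = 13, and there are 2n = 26 people.

26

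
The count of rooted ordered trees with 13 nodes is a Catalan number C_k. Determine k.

12

A rooted plane tree on 13 nodes has 12 edges, and such trees are counted by C_12.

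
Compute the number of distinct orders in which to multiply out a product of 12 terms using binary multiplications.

Parenthesizations of m factors correspond to full binary trees with m leaves, counted by C_{m−1}; m = 12 gives C_11.
C_11 = 58786.

58786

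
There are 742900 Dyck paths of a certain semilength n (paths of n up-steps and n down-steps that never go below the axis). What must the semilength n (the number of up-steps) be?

13

Dyck paths of semilength n are counted by C_n, and C_13 = 742900.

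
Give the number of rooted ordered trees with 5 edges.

Rooted ordered trees with n edges are counted by C_n; here n = 5.
C_5 = 42.

42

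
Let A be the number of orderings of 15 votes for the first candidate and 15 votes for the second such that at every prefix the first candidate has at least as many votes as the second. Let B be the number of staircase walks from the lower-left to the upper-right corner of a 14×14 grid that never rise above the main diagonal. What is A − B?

Ballot sequences with n votes each where one side never trails are Dyck words, counted by C_n; here n = 15. So A = C_15 = 9694845.
Monotone paths in an n×n grid that stay weakly below the diagonal are counted by C_n; here n = 14. So B = C_14 = 2674440.
A − B = 9694845 − 2674440 = 7020405.

7020405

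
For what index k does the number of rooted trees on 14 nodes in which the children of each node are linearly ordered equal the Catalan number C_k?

Rooted ordered (plane) trees on m nodes have m−1 edges and are counted by C_{m−1}; m = 14 gives C_13.

13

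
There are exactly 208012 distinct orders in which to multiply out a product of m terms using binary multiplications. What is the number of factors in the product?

Parenthesizations of m factors are counted by C_{m−1}. The Catalan number equal to 208012 is C_12.
So the index is 12, and the number of factors is 12 + 1 = 13.

13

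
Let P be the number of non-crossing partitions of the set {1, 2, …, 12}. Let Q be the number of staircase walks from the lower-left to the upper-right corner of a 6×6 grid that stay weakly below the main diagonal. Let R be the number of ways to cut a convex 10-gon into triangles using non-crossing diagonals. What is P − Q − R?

The non-crossing partitions of [12] form a lattice of size C_12. So P = C_12 = 208012.
Sub-diagonal monotone paths from (0,0) to (6,6) biject with Dyck paths of semilength 6, giving C_6. So Q = C_6 = 132.
A convex 10-gon is triangulated into 8 triangles, and the number of such triangulations is the Catalan number C_{10−2} = C_8. So R = C_8 = 1430.
P − Q − R = 208012 − 132 − 1430 = 206450.

206450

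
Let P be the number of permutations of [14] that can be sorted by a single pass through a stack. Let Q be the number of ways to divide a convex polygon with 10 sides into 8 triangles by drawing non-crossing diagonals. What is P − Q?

By Knuth's characterisation, the stack-sortable permutations of length 14 are the 231-avoiders, numbering C_14. So P = C_14 = 2674440.
Triangulations of a convex m-gon are counted by C_{m−2}; with m = 10 this is C_8. So Q = C_8 = 1430.
P − Q = 2674440 − 1430 = 2673010.

2673010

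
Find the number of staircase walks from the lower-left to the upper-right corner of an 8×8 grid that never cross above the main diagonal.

Sub-diagonal monotone paths from (0,0) to (8,8) biject with Dyck paths of semilength 8, giving C_8.
C_8 = 1430.

1430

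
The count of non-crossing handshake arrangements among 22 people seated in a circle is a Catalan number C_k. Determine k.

11

With 22 = 2·11 people, non-crossing handshake pairings are non-crossing perfect matchings on a circle, counted by C_11.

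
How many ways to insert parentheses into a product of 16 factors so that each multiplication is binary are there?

Parenthesizations of m factors correspond to full binary trees with m leaves, counted by C_{m−1}; m = 16 gives C_15.
C_15 = C_14 · 2(2·14+1)/(14+2) = 2674440 · 58/16 = 9694845.

9694845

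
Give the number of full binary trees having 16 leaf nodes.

Full binary trees with 16 leaves have 16−1 = 15 internal nodes, so there are C_15 of them.
C_15 = 9694845.

9694845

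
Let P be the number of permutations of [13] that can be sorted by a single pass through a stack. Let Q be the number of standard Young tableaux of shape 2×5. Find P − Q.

742858

By Knuth's characterisation, the stack-sortable permutations of length 13 are the 231-avoiders, numbering C_13. So P = C_13 = 742900.
Standard Young tableaux of shape 2×n are counted by C_n; here n = 5. So Q = C_5 = 42.
P − Q = 742900 − 42 = 742858.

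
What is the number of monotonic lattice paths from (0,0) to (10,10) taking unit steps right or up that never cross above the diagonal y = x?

16796

Sub-diagonal monotone paths from (0,0) to (10,10) biject with Dyck paths of semilength 10, giving C_10.
C_10 = 16796.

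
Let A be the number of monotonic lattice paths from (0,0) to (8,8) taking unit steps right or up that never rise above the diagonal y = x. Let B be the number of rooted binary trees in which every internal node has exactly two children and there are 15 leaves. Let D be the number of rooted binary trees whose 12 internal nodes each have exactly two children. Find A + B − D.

2467858

Sub-diagonal monotone paths from (0,0) to (8,8) biject with Dyck paths of semilength 8, giving C_8. So A = C_8 = 1430.
Full binary trees with 15 leaves have 15−1 = 14 internal nodes, so there are C_14 of them. So B = C_14 = 2674440.
The number of full binary trees on 12 internal nodes is the Catalan number C_12. So D = C_12 = 208012.
A + B − D = 1430 + 2674440 − 208012 = 2467858.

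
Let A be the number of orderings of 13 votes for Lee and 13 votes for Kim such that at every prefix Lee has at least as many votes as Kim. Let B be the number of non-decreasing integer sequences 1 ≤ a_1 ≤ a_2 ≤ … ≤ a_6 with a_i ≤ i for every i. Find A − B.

Ballot sequences with n votes each where one side never trails are Dyck words, counted by C_n; here n = 13. So A = C_13 = 742900.
Weakly increasing sequences with a_i ≤ i biject with Dyck paths of semilength 6, so there are C_6. So B = C_6 = 132.
A − B = 742900 − 132 = 742768.

742768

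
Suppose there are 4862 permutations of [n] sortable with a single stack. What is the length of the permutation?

9

Stack-sortable permutations of [n] are counted by C_n, and C_9 = 4862.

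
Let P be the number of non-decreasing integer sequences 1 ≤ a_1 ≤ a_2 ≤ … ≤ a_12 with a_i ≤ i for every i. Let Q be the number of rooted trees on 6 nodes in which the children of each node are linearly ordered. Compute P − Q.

Such sub-staircase sequences of length n are counted by C_n; here n = 12. So P = C_12 = 208012.
Rooted ordered (plane) trees on m nodes have m−1 edges and are counted by C_{m−1}; m = 6 gives C_5. So Q = C_5 = 42.
P − Q = 208012 − 42 = 207970.

207970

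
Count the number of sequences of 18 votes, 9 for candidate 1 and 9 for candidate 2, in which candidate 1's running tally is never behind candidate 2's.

Ballot sequences with n votes each where one side never trails are Dyck words, counted by C_n; here n = 9.
C_9 = C(18,9)/10 = 48620/10 = 4862.

4862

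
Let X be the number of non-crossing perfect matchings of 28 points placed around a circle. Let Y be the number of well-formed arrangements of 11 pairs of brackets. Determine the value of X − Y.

Non-crossing perfect matchings of 2n points on a circle are counted by C_n; with 28 points, n = 14. So X = C_14 = 2674440.
A balanced arrangement of 11 bracket pairs is a Dyck word of semilength 11, so the count is C_11. So Y = C_11 = 58786.
X − Y = 2674440 − 58786 = 2615654.

2615654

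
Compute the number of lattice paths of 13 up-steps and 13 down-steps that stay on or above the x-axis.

A Dyck path with 13 up-steps and 13 down-steps has semilength 13, so there are C_13 of them.
C_13 = C(26,13)/14 = 10400600/14 = 742900.

742900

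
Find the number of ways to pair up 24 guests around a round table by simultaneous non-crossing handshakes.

208012

Non-crossing handshake pairings of 2n people are counted by C_n; 24 people gives n = 12.
C_12 = C_11 · 2(2·11+1)/(11+2) = 58786 · 46/13 = 208012.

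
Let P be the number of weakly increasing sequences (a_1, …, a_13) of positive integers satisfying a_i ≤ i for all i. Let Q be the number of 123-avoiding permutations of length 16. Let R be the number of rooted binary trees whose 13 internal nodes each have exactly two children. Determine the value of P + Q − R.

35357670

Weakly increasing sequences with a_i ≤ i biject with Dyck paths of semilength 13, so there are C_13. So P = C_13 = 742900.
Permutations of [n] avoiding any single length-3 pattern are counted by C_n; here n = 16. So Q = C_16 = 35357670.
Full binary trees with n internal nodes are counted by C_n; here n = 13. So R = C_13 = 742900.
P + Q − R = 742900 + 35357670 − 742900 = 35357670.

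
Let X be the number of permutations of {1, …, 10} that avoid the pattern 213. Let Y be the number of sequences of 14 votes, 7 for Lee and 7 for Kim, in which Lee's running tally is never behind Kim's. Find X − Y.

16367

Permutations of [n] avoiding any single length-3 pattern are counted by C_n; here n = 10. So X = C_10 = 16796.
Reading a vote for the leader as '(' and for the other as ')' turns such a sequence into a balanced string of 7 pairs, so the count is C_7. So Y = C_7 = 429.
X − Y = 16796 − 429 = 16367.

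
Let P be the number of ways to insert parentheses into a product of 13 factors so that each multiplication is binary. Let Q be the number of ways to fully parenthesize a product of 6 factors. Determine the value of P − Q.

Parenthesizations of m factors correspond to full binary trees with m leaves, counted by C_{m−1}; m = 13 gives C_12. So P = C_12 = 208012.
Ways to associate a product of 6 factors correspond to binary trees on 6 leaves, so the count is C_5. So Q = C_5 = 42.
P − Q = 208012 − 42 = 207970.

207970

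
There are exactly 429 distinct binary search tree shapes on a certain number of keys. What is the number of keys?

Binary search tree shapes on n keys are counted by C_n. The Catalan number equal to 429 is C_7.

7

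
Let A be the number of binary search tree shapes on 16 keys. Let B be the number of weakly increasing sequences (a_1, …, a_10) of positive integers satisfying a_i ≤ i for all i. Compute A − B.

35340874

Binary trees (left/right distinguished) on n nodes are counted by C_n; here n = 16. So A = C_16 = 35357670.
Weakly increasing sequences with a_i ≤ i biject with Dyck paths of semilength 10, so there are C_10. So B = C_10 = 16796.
A − B = 35357670 − 16796 = 35340874.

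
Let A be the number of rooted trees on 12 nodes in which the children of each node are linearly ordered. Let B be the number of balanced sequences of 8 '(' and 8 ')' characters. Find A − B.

Rooted ordered (plane) trees on m nodes have m−1 edges and are counted by C_{m−1}; m = 12 gives C_11. So A = C_11 = 58786.
Balanced strings of n pairs of brackets are counted by C_n; here n = 8. So B = C_8 = 1430.
A − B = 58786 − 1430 = 57356.

57356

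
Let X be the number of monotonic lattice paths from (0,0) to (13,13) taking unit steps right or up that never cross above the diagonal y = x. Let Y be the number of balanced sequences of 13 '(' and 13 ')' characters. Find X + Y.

1485800

Monotone paths in an n×n grid that stay weakly below the diagonal are counted by C_n; here n = 13. So X = C_13 = 742900.
Balanced strings of n pairs of brackets are counted by C_n; here n = 13. So Y = C_13 = 742900.
X + Y = 742900 + 742900 = 1485800.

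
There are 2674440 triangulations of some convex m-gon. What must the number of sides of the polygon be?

Triangulations of a convex m-gon are counted by C_{m−2}. Since C_14 = 2674440, the index is 14.
So m − 2 = 14, giving m = 16 sides.

16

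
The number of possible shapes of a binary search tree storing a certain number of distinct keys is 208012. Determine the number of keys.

Binary search tree shapes on n keys are counted by C_n; 208012 = C_12.

12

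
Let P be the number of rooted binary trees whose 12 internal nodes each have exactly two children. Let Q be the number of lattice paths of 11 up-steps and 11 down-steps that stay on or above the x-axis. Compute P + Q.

The number of full binary trees on 12 internal nodes is the Catalan number C_12. So P = C_12 = 208012.
A Dyck path with 11 up-steps and 11 down-steps has semilength 11, so there are C_11 of them. So Q = C_11 = 58786.
P + Q = 208012 + 58786 = 266798.

266798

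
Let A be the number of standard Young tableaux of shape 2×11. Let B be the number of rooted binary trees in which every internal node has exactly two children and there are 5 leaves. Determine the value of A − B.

Standard Young tableaux of shape 2×n are counted by C_n; here n = 11. So A = C_11 = 58786.
A full binary tree with L leaves has L−1 internal nodes and is counted by C_{L−1}; L = 5 gives C_4. So B = C_4 = 14.
A − B = 58786 − 14 = 58772.

58772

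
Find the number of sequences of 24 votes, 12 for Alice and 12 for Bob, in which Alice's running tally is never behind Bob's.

208012

Reading a vote for the leader as '(' and for the other as ')' turns such a sequence into a balanced string of 12 pairs, so the count is C_12.
C_12 = C(24,12)/13 = 2704156/13 = 208012.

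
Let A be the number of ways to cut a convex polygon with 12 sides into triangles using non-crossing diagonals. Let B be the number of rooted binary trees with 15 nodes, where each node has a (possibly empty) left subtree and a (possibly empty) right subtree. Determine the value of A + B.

A convex 12-gon is triangulated into 10 triangles, and the number of such triangulations is the Catalan number C_{12−2} = C_10. So A = C_10 = 16796.
Binary trees (left/right distinguished) on n nodes are counted by C_n; here n = 15. So B = C_15 = 9694845.
A + B = 16796 + 9694845 = 9711641.

9711641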